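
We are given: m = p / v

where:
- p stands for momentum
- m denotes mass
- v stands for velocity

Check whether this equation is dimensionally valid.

Yes

p (momentum) has dimensions [L M T^-1].
m (mass) has dimensions [M].
v (velocity) has dimensions [L T^-1].

Left side: [M]
Right side: [M]

Both sides have the same dimensions, so the equation is dimensionally consistent.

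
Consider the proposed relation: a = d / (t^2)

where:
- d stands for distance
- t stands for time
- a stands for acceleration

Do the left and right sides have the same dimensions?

Yes

d (distance) has dimensions [L].
t (time) has dimensions [T].
a (acceleration) has dimensions [L T^-2].

Left side: [L T^-2]
Right side: [L T^-2]

Both sides have the same dimensions, so the equation is dimensionally consistent.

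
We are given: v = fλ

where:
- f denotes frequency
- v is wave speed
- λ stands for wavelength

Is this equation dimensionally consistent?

Yes

f (frequency) has dimensions [T^-1].
v (wave speed) has dimensions [L T^-1].
λ (wavelength) has dimensions [L].

Left side: [L T^-1]
Right side: [L T^-1]

Both sides have the same dimensions, so the equation is dimensionally consistent.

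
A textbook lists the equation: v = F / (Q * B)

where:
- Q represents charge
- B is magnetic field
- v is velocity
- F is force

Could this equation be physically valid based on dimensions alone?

Yes

Q (charge) has dimensions [I T].
B (magnetic field) has dimensions [I^-1 M T^-2].
v (velocity) has dimensions [L T^-1].
F (force) has dimensions [L M T^-2].

Left side: [L T^-1]
Right side: [L T^-1]

Both sides have the same dimensions, so the equation is dimensionally consistent.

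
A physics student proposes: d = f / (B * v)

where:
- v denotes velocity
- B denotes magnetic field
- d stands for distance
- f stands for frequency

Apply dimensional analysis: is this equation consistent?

No

v (velocity) has dimensions [L T^-1].
B (magnetic field) has dimensions [I^-1 M T^-2].
d (distance) has dimensions [L].
f (frequency) has dimensions [T^-1].

Left side: [L]
Right side: [I L^-1 M^-1 T^2]

The two sides have different dimensions, so the equation is NOT dimensionally consistent.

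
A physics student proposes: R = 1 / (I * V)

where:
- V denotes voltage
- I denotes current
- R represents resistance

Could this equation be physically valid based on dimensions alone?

No

V (voltage) has dimensions [I^-1 L^2 M T^-3].
I (current) has dimensions [I].
R (resistance) has dimensions [I^-2 L^2 M T^-3].

Left side: [I^-2 L^2 M T^-3]
Right side: [L^-2 M^-1 T^3]

The two sides have different dimensions, so the equation is NOT dimensionally consistent.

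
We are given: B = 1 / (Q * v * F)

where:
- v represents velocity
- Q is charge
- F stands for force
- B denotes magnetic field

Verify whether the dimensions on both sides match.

No

v (velocity) has dimensions [L T^-1].
Q (charge) has dimensions [I T].
F (force) has dimensions [L M T^-2].
B (magnetic field) has dimensions [I^-1 M T^-2].

Left side: [I^-1 M T^-2]
Right side: [I^-1 L^-2 M^-1 T^2]

The two sides have different dimensions, so the equation is NOT dimensionally consistent.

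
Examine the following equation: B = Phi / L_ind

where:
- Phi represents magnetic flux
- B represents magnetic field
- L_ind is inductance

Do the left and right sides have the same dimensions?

No

Phi (magnetic flux) has dimensions [I^-1 L^2 M T^-2].
B (magnetic field) has dimensions [I^-1 M T^-2].
L_ind (inductance) has dimensions [I^-2 L^2 M T^-2].

Left side: [I^-1 M T^-2]
Right side: [I]

The two sides have different dimensions, so the equation is NOT dimensionally consistent.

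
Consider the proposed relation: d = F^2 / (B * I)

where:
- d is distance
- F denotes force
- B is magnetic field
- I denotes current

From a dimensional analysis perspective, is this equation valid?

No

d (distance) has dimensions [L].
F (force) has dimensions [L M T^-2].
B (magnetic field) has dimensions [I^-1 M T^-2].
I (current) has dimensions [I].

Left side: [L]
Right side: [L^2 M T^-2]

The two sides have different dimensions, so the equation is NOT dimensionally consistent.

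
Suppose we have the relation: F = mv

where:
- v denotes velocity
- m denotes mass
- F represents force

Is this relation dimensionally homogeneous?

No

v (velocity) has dimensions [L T^-1].
m (mass) has dimensions [M].
F (force) has dimensions [L M T^-2].

Left side: [L M T^-2]
Right side: [L M T^-1]

The two sides have different dimensions, so the equation is NOT dimensionally consistent.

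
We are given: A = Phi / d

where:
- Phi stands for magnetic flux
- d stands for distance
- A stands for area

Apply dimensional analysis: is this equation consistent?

No

Phi (magnetic flux) has dimensions [I^-1 L^2 M T^-2].
d (distance) has dimensions [L].
A (area) has dimensions [L^2].

Left side: [L^2]
Right side: [I^-1 L M T^-2]

The two sides have different dimensions, so the equation is NOT dimensionally consistent.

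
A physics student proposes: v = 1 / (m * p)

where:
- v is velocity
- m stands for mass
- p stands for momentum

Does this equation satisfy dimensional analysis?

No

v (velocity) has dimensions [L T^-1].
m (mass) has dimensions [M].
p (momentum) has dimensions [L M T^-1].

Left side: [L T^-1]
Right side: [L^-1 M^-2 T]

The two sides have different dimensions, so the equation is NOT dimensionally consistent.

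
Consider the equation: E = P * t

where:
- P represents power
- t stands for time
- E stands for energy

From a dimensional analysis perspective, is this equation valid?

Yes

P (power) has dimensions [L^2 M T^-3].
t (time) has dimensions [T].
E (energy) has dimensions [L^2 M T^-2].

Left side: [L^2 M T^-2]
Right side: [L^2 M T^-2]

Both sides have the same dimensions, so the equation is dimensionally consistent.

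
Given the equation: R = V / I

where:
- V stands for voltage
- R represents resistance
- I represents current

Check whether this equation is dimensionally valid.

Yes

V (voltage) has dimensions [I^-1 L^2 M T^-3].
R (resistance) has dimensions [I^-2 L^2 M T^-3].
I (current) has dimensions [I].

Left side: [I^-2 L^2 M T^-3]
Right side: [I^-2 L^2 M T^-3]

Both sides have the same dimensions, so the equation is dimensionally consistent.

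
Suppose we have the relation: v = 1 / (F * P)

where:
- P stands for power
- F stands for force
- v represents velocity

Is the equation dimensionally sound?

No

P (power) has dimensions [L^2 M T^-3].
F (force) has dimensions [L M T^-2].
v (velocity) has dimensions [L T^-1].

Left side: [L T^-1]
Right side: [L^-3 M^-2 T^5]

The two sides have different dimensions, so the equation is NOT dimensionally consistent.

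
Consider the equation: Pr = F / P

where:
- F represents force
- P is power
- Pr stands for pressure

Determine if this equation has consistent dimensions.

No

F (force) has dimensions [L M T^-2].
P (power) has dimensions [L^2 M T^-3].
Pr (pressure) has dimensions [L^-1 M T^-2].

Left side: [L^-1 M T^-2]
Right side: [L^-1 T]

The two sides have different dimensions, so the equation is NOT dimensionally consistent.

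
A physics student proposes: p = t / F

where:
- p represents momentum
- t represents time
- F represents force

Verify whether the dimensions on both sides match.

No

p (momentum) has dimensions [L M T^-1].
t (time) has dimensions [T].
F (force) has dimensions [L M T^-2].

Left side: [L M T^-1]
Right side: [L^-1 M^-1 T^3]

The two sides have different dimensions, so the equation is NOT dimensionally consistent.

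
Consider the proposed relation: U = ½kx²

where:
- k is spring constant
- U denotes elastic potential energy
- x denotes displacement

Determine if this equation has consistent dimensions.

Yes

k (spring constant) has dimensions [M T^-2].
U (elastic potential energy) has dimensions [L^2 M T^-2].
x (displacement) has dimensions [L].

Left side: [L^2 M T^-2]
Right side: [L^2 M T^-2]

Both sides have the same dimensions, so the equation is dimensionally consistent.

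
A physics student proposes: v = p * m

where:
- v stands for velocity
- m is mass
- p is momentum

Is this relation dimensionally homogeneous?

No

v (velocity) has dimensions [L T^-1].
m (mass) has dimensions [M].
p (momentum) has dimensions [L M T^-1].

Left side: [L T^-1]
Right side: [L M^2 T^-1]

The two sides have different dimensions, so the equation is NOT dimensionally consistent.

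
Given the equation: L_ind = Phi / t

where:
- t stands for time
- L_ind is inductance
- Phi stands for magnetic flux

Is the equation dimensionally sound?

No

t (time) has dimensions [T].
L_ind (inductance) has dimensions [I^-2 L^2 M T^-2].
Phi (magnetic flux) has dimensions [I^-1 L^2 M T^-2].

Left side: [I^-2 L^2 M T^-2]
Right side: [I^-1 L^2 M T^-3]

The two sides have different dimensions, so the equation is NOT dimensionally consistent.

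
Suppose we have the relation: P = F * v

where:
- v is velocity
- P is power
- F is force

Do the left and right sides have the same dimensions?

Yes

v (velocity) has dimensions [L T^-1].
P (power) has dimensions [L^2 M T^-3].
F (force) has dimensions [L M T^-2].

Left side: [L^2 M T^-3]
Right side: [L^2 M T^-3]

Both sides have the same dimensions, so the equation is dimensionally consistent.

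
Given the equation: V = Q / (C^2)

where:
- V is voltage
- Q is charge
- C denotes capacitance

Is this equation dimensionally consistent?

No

V (voltage) has dimensions [I^-1 L^2 M T^-3].
Q (charge) has dimensions [I T].
C (capacitance) has dimensions [I^2 L^-2 M^-1 T^4].

Left side: [I^-1 L^2 M T^-3]
Right side: [I^-3 L^4 M^2 T^-7]

The two sides have different dimensions, so the equation is NOT dimensionally consistent.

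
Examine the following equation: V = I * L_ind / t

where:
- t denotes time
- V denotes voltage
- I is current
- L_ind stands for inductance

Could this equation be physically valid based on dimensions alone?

Yes

t (time) has dimensions [T].
V (voltage) has dimensions [I^-1 L^2 M T^-3].
I (current) has dimensions [I].
L_ind (inductance) has dimensions [I^-2 L^2 M T^-2].

Left side: [I^-1 L^2 M T^-3]
Right side: [I^-1 L^2 M T^-3]

Both sides have the same dimensions, so the equation is dimensionally consistent.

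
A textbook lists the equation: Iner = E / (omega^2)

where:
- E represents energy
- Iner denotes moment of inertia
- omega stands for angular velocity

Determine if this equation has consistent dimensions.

Yes

E (energy) has dimensions [L^2 M T^-2].
Iner (moment of inertia) has dimensions [L^2 M].
omega (angular velocity) has dimensions [T^-1].

Left side: [L^2 M]
Right side: [L^2 M]

Both sides have the same dimensions, so the equation is dimensionally consistent.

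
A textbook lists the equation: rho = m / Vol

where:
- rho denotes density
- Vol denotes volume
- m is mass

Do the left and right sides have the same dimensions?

Yes

rho (density) has dimensions [L^-3 M].
Vol (volume) has dimensions [L^3].
m (mass) has dimensions [M].

Left side: [L^-3 M]
Right side: [L^-3 M]

Both sides have the same dimensions, so the equation is dimensionally consistent.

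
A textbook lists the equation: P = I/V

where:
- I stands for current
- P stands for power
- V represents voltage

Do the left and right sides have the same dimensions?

No

I (current) has dimensions [I].
P (power) has dimensions [L^2 M T^-3].
V (voltage) has dimensions [I^-1 L^2 M T^-3].

Left side: [L^2 M T^-3]
Right side: [I^2 L^-2 M^-1 T^3]

The two sides have different dimensions, so the equation is NOT dimensionally consistent.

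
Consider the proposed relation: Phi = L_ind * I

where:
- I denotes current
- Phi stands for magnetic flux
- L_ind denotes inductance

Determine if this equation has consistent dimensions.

Yes

I (current) has dimensions [I].
Phi (magnetic flux) has dimensions [I^-1 L^2 M T^-2].
L_ind (inductance) has dimensions [I^-2 L^2 M T^-2].

Left side: [I^-1 L^2 M T^-2]
Right side: [I^-1 L^2 M T^-2]

Both sides have the same dimensions, so the equation is dimensionally consistent.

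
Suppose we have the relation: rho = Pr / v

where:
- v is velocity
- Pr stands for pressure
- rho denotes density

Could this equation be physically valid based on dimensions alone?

No

v (velocity) has dimensions [L T^-1].
Pr (pressure) has dimensions [L^-1 M T^-2].
rho (density) has dimensions [L^-3 M].

Left side: [L^-3 M]
Right side: [L^-2 M T^-1]

The two sides have different dimensions, so the equation is NOT dimensionally consistent.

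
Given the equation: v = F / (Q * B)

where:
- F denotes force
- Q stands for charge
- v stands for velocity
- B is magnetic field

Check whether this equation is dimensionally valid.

Yes

F (force) has dimensions [L M T^-2].
Q (charge) has dimensions [I T].
v (velocity) has dimensions [L T^-1].
B (magnetic field) has dimensions [I^-1 M T^-2].

Left side: [L T^-1]
Right side: [L T^-1]

Both sides have the same dimensions, so the equation is dimensionally consistent.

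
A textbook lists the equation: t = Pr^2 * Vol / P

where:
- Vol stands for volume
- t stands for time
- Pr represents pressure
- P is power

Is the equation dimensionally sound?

No

Vol (volume) has dimensions [L^3].
t (time) has dimensions [T].
Pr (pressure) has dimensions [L^-1 M T^-2].
P (power) has dimensions [L^2 M T^-3].

Left side: [T]
Right side: [L^-1 M T^-1]

The two sides have different dimensions, so the equation is NOT dimensionally consistent.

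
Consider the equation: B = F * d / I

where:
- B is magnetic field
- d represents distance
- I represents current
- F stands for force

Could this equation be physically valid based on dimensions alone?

No

B (magnetic field) has dimensions [I^-1 M T^-2].
d (distance) has dimensions [L].
I (current) has dimensions [I].
F (force) has dimensions [L M T^-2].

Left side: [I^-1 M T^-2]
Right side: [I^-1 L^2 M T^-2]

The two sides have different dimensions, so the equation is NOT dimensionally consistent.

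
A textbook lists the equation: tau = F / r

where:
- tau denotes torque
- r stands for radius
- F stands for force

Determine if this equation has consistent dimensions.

No

tau (torque) has dimensions [L^2 M T^-2].
r (radius) has dimensions [L].
F (force) has dimensions [L M T^-2].

Left side: [L^2 M T^-2]
Right side: [M T^-2]

The two sides have different dimensions, so the equation is NOT dimensionally consistent.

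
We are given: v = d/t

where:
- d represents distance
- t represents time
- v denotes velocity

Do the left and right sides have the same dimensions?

Yes

d (distance) has dimensions [L].
t (time) has dimensions [T].
v (velocity) has dimensions [L T^-1].

Left side: [L T^-1]
Right side: [L T^-1]

Both sides have the same dimensions, so the equation is dimensionally consistent.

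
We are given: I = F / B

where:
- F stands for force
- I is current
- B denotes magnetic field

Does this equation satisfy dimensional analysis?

No

F (force) has dimensions [L M T^-2].
I (current) has dimensions [I].
B (magnetic field) has dimensions [I^-1 M T^-2].

Left side: [I]
Right side: [I L]

The two sides have different dimensions, so the equation is NOT dimensionally consistent.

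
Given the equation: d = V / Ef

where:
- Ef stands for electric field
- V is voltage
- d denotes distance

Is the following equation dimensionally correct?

Yes

Ef (electric field) has dimensions [I^-1 L M T^-3].
V (voltage) has dimensions [I^-1 L^2 M T^-3].
d (distance) has dimensions [L].

Left side: [L]
Right side: [L]

Both sides have the same dimensions, so the equation is dimensionally consistent.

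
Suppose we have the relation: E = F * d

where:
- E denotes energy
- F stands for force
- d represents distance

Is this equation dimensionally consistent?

Yes

E (energy) has dimensions [L^2 M T^-2].
F (force) has dimensions [L M T^-2].
d (distance) has dimensions [L].

Left side: [L^2 M T^-2]
Right side: [L^2 M T^-2]

Both sides have the same dimensions, so the equation is dimensionally consistent.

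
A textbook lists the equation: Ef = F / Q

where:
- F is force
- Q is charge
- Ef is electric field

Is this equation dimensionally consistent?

Yes

F (force) has dimensions [L M T^-2].
Q (charge) has dimensions [I T].
Ef (electric field) has dimensions [I^-1 L M T^-3].

Left side: [I^-1 L M T^-3]
Right side: [I^-1 L M T^-3]

Both sides have the same dimensions, so the equation is dimensionally consistent.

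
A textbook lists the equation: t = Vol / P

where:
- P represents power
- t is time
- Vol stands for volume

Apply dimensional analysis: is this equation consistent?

No

P (power) has dimensions [L^2 M T^-3].
t (time) has dimensions [T].
Vol (volume) has dimensions [L^3].

Left side: [T]
Right side: [L M^-1 T^3]

The two sides have different dimensions, so the equation is NOT dimensionally consistent.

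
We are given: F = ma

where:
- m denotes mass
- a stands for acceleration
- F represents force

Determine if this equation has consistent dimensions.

Yes

m (mass) has dimensions [M].
a (acceleration) has dimensions [L T^-2].
F (force) has dimensions [L M T^-2].

Left side: [L M T^-2]
Right side: [L M T^-2]

Both sides have the same dimensions, so the equation is dimensionally consistent.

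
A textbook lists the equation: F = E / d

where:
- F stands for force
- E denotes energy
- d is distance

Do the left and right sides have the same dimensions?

Yes

F (force) has dimensions [L M T^-2].
E (energy) has dimensions [L^2 M T^-2].
d (distance) has dimensions [L].

Left side: [L M T^-2]
Right side: [L M T^-2]

Both sides have the same dimensions, so the equation is dimensionally consistent.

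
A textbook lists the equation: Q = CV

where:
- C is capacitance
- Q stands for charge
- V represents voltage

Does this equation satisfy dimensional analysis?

Yes

C (capacitance) has dimensions [I^2 L^-2 M^-1 T^4].
Q (charge) has dimensions [I T].
V (voltage) has dimensions [I^-1 L^2 M T^-3].

Left side: [I T]
Right side: [I T]

Both sides have the same dimensions, so the equation is dimensionally consistent.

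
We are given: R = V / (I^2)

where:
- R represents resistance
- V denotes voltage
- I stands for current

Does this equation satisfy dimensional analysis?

No

R (resistance) has dimensions [I^-2 L^2 M T^-3].
V (voltage) has dimensions [I^-1 L^2 M T^-3].
I (current) has dimensions [I].

Left side: [I^-2 L^2 M T^-3]
Right side: [I^-3 L^2 M T^-3]

The two sides have different dimensions, so the equation is NOT dimensionally consistent.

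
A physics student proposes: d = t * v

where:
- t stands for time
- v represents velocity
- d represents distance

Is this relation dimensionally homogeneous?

Yes

t (time) has dimensions [T].
v (velocity) has dimensions [L T^-1].
d (distance) has dimensions [L].

Left side: [L]
Right side: [L]

Both sides have the same dimensions, so the equation is dimensionally consistent.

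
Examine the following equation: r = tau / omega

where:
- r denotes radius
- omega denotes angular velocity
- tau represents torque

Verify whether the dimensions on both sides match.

No

r (radius) has dimensions [L].
omega (angular velocity) has dimensions [T^-1].
tau (torque) has dimensions [L^2 M T^-2].

Left side: [L]
Right side: [L^2 M T^-1]

The two sides have different dimensions, so the equation is NOT dimensionally consistent.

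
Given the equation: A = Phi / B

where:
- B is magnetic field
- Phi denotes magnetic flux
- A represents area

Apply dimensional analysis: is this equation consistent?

Yes

B (magnetic field) has dimensions [I^-1 M T^-2].
Phi (magnetic flux) has dimensions [I^-1 L^2 M T^-2].
A (area) has dimensions [L^2].

Left side: [L^2]
Right side: [L^2]

Both sides have the same dimensions, so the equation is dimensionally consistent.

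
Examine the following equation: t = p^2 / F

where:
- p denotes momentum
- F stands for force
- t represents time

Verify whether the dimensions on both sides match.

No

p (momentum) has dimensions [L M T^-1].
F (force) has dimensions [L M T^-2].
t (time) has dimensions [T].

Left side: [T]
Right side: [L M]

The two sides have different dimensions, so the equation is NOT dimensionally consistent.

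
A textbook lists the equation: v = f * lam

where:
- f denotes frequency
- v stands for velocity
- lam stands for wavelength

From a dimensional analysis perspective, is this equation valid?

Yes

f (frequency) has dimensions [T^-1].
v (velocity) has dimensions [L T^-1].
lam (wavelength) has dimensions [L].

Left side: [L T^-1]
Right side: [L T^-1]

Both sides have the same dimensions, so the equation is dimensionally consistent.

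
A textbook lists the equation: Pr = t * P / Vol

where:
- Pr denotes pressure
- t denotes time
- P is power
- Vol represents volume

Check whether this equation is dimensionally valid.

Yes

Pr (pressure) has dimensions [L^-1 M T^-2].
t (time) has dimensions [T].
P (power) has dimensions [L^2 M T^-3].
Vol (volume) has dimensions [L^3].

Left side: [L^-1 M T^-2]
Right side: [L^-1 M T^-2]

Both sides have the same dimensions, so the equation is dimensionally consistent.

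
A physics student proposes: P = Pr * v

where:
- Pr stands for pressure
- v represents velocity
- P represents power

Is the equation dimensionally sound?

No

Pr (pressure) has dimensions [L^-1 M T^-2].
v (velocity) has dimensions [L T^-1].
P (power) has dimensions [L^2 M T^-3].

Left side: [L^2 M T^-3]
Right side: [M T^-3]

The two sides have different dimensions, so the equation is NOT dimensionally consistent.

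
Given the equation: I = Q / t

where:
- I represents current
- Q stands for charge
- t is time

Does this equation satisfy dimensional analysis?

Yes

I (current) has dimensions [I].
Q (charge) has dimensions [I T].
t (time) has dimensions [T].

Left side: [I]
Right side: [I]

Both sides have the same dimensions, so the equation is dimensionally consistent.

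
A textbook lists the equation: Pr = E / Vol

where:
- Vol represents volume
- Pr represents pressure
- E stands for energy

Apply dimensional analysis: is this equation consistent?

Yes

Vol (volume) has dimensions [L^3].
Pr (pressure) has dimensions [L^-1 M T^-2].
E (energy) has dimensions [L^2 M T^-2].

Left side: [L^-1 M T^-2]
Right side: [L^-1 M T^-2]

Both sides have the same dimensions, so the equation is dimensionally consistent.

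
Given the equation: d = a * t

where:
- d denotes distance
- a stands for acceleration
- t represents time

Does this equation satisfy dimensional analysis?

No

d (distance) has dimensions [L].
a (acceleration) has dimensions [L T^-2].
t (time) has dimensions [T].

Left side: [L]
Right side: [L T^-1]

The two sides have different dimensions, so the equation is NOT dimensionally consistent.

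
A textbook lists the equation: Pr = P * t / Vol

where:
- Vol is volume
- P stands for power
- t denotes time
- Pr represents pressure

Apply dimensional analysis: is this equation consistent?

Yes

Vol (volume) has dimensions [L^3].
P (power) has dimensions [L^2 M T^-3].
t (time) has dimensions [T].
Pr (pressure) has dimensions [L^-1 M T^-2].

Left side: [L^-1 M T^-2]
Right side: [L^-1 M T^-2]

Both sides have the same dimensions, so the equation is dimensionally consistent.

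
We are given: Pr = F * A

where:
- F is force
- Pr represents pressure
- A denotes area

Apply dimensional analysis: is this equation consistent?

No

F (force) has dimensions [L M T^-2].
Pr (pressure) has dimensions [L^-1 M T^-2].
A (area) has dimensions [L^2].

Left side: [L^-1 M T^-2]
Right side: [L^3 M T^-2]

The two sides have different dimensions, so the equation is NOT dimensionally consistent.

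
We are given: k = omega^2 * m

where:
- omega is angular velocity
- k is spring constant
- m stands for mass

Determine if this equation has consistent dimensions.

Yes

omega (angular velocity) has dimensions [T^-1].
k (spring constant) has dimensions [M T^-2].
m (mass) has dimensions [M].

Left side: [M T^-2]
Right side: [M T^-2]

Both sides have the same dimensions, so the equation is dimensionally consistent.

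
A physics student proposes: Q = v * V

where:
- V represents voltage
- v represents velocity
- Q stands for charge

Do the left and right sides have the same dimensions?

No

V (voltage) has dimensions [I^-1 L^2 M T^-3].
v (velocity) has dimensions [L T^-1].
Q (charge) has dimensions [I T].

Left side: [I T]
Right side: [I^-1 L^3 M T^-4]

The two sides have different dimensions, so the equation is NOT dimensionally consistent.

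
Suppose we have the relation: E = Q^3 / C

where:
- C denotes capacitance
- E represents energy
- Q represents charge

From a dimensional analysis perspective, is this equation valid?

No

C (capacitance) has dimensions [I^2 L^-2 M^-1 T^4].
E (energy) has dimensions [L^2 M T^-2].
Q (charge) has dimensions [I T].

Left side: [L^2 M T^-2]
Right side: [I L^2 M T^-1]

The two sides have different dimensions, so the equation is NOT dimensionally consistent.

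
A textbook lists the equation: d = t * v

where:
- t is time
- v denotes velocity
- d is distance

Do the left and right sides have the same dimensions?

Yes

t (time) has dimensions [T].
v (velocity) has dimensions [L T^-1].
d (distance) has dimensions [L].

Left side: [L]
Right side: [L]

Both sides have the same dimensions, so the equation is dimensionally consistent.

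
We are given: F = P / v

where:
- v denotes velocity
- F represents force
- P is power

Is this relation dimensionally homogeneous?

Yes

v (velocity) has dimensions [L T^-1].
F (force) has dimensions [L M T^-2].
P (power) has dimensions [L^2 M T^-3].

Left side: [L M T^-2]
Right side: [L M T^-2]

Both sides have the same dimensions, so the equation is dimensionally consistent.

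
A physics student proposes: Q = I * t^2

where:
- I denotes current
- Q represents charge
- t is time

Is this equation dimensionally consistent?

No

I (current) has dimensions [I].
Q (charge) has dimensions [I T].
t (time) has dimensions [T].

Left side: [I T]
Right side: [I T^2]

The two sides have different dimensions, so the equation is NOT dimensionally consistent.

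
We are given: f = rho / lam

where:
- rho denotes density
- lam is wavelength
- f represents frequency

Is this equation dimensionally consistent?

No

rho (density) has dimensions [L^-3 M].
lam (wavelength) has dimensions [L].
f (frequency) has dimensions [T^-1].

Left side: [T^-1]
Right side: [L^-4 M]

The two sides have different dimensions, so the equation is NOT dimensionally consistent.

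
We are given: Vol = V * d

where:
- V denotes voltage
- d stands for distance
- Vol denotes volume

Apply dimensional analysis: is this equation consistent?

No

V (voltage) has dimensions [I^-1 L^2 M T^-3].
d (distance) has dimensions [L].
Vol (volume) has dimensions [L^3].

Left side: [L^3]
Right side: [I^-1 L^3 M T^-3]

The two sides have different dimensions, so the equation is NOT dimensionally consistent.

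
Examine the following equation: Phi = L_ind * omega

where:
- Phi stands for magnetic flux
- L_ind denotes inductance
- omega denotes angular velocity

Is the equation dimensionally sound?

No

Phi (magnetic flux) has dimensions [I^-1 L^2 M T^-2].
L_ind (inductance) has dimensions [I^-2 L^2 M T^-2].
omega (angular velocity) has dimensions [T^-1].

Left side: [I^-1 L^2 M T^-2]
Right side: [I^-2 L^2 M T^-3]

The two sides have different dimensions, so the equation is NOT dimensionally consistent.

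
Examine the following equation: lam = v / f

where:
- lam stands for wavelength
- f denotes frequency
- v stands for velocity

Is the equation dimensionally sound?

Yes

lam (wavelength) has dimensions [L].
f (frequency) has dimensions [T^-1].
v (velocity) has dimensions [L T^-1].

Left side: [L]
Right side: [L]

Both sides have the same dimensions, so the equation is dimensionally consistent.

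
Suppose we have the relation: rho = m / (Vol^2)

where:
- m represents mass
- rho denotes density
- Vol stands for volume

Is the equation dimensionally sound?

No

m (mass) has dimensions [M].
rho (density) has dimensions [L^-3 M].
Vol (volume) has dimensions [L^3].

Left side: [L^-3 M]
Right side: [L^-6 M]

The two sides have different dimensions, so the equation is NOT dimensionally consistent.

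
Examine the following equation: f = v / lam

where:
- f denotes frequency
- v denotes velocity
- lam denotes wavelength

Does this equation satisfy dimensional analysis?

Yes

f (frequency) has dimensions [T^-1].
v (velocity) has dimensions [L T^-1].
lam (wavelength) has dimensions [L].

Left side: [T^-1]
Right side: [T^-1]

Both sides have the same dimensions, so the equation is dimensionally consistent.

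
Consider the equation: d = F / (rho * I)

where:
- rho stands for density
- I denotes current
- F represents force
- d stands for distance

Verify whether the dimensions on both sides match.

No

rho (density) has dimensions [L^-3 M].
I (current) has dimensions [I].
F (force) has dimensions [L M T^-2].
d (distance) has dimensions [L].

Left side: [L]
Right side: [I^-1 L^4 T^-2]

The two sides have different dimensions, so the equation is NOT dimensionally consistent.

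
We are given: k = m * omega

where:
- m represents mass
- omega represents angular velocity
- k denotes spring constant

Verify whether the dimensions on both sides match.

No

m (mass) has dimensions [M].
omega (angular velocity) has dimensions [T^-1].
k (spring constant) has dimensions [M T^-2].

Left side: [M T^-2]
Right side: [M T^-1]

The two sides have different dimensions, so the equation is NOT dimensionally consistent.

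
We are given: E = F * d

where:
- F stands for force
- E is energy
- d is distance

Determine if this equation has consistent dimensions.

Yes

F (force) has dimensions [L M T^-2].
E (energy) has dimensions [L^2 M T^-2].
d (distance) has dimensions [L].

Left side: [L^2 M T^-2]
Right side: [L^2 M T^-2]

Both sides have the same dimensions, so the equation is dimensionally consistent.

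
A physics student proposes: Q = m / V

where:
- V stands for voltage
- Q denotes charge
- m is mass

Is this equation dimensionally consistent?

No

V (voltage) has dimensions [I^-1 L^2 M T^-3].
Q (charge) has dimensions [I T].
m (mass) has dimensions [M].

Left side: [I T]
Right side: [I L^-2 T^3]

The two sides have different dimensions, so the equation is NOT dimensionally consistent.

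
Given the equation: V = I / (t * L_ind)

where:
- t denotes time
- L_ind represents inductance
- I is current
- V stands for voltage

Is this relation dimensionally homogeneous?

No

t (time) has dimensions [T].
L_ind (inductance) has dimensions [I^-2 L^2 M T^-2].
I (current) has dimensions [I].
V (voltage) has dimensions [I^-1 L^2 M T^-3].

Left side: [I^-1 L^2 M T^-3]
Right side: [I^3 L^-2 M^-1 T]

The two sides have different dimensions, so the equation is NOT dimensionally consistent.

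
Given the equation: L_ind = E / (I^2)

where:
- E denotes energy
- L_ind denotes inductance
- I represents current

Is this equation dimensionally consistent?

Yes

E (energy) has dimensions [L^2 M T^-2].
L_ind (inductance) has dimensions [I^-2 L^2 M T^-2].
I (current) has dimensions [I].

Left side: [I^-2 L^2 M T^-2]
Right side: [I^-2 L^2 M T^-2]

Both sides have the same dimensions, so the equation is dimensionally consistent.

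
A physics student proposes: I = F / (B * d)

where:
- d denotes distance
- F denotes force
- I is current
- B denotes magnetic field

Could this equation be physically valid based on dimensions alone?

Yes

d (distance) has dimensions [L].
F (force) has dimensions [L M T^-2].
I (current) has dimensions [I].
B (magnetic field) has dimensions [I^-1 M T^-2].

Left side: [I]
Right side: [I]

Both sides have the same dimensions, so the equation is dimensionally consistent.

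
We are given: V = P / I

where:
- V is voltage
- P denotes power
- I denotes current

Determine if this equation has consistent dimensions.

Yes

V (voltage) has dimensions [I^-1 L^2 M T^-3].
P (power) has dimensions [L^2 M T^-3].
I (current) has dimensions [I].

Left side: [I^-1 L^2 M T^-3]
Right side: [I^-1 L^2 M T^-3]

Both sides have the same dimensions, so the equation is dimensionally consistent.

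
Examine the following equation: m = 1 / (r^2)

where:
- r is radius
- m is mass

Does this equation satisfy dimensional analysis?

No

r (radius) has dimensions [L].
m (mass) has dimensions [M].

Left side: [M]
Right side: [L^-2]

The two sides have different dimensions, so the equation is NOT dimensionally consistent.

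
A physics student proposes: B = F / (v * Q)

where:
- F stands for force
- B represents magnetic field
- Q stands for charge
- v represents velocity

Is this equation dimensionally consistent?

Yes

F (force) has dimensions [L M T^-2].
B (magnetic field) has dimensions [I^-1 M T^-2].
Q (charge) has dimensions [I T].
v (velocity) has dimensions [L T^-1].

Left side: [I^-1 M T^-2]
Right side: [I^-1 M T^-2]

Both sides have the same dimensions, so the equation is dimensionally consistent.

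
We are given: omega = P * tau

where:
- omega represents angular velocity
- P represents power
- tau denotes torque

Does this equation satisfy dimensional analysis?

No

omega (angular velocity) has dimensions [T^-1].
P (power) has dimensions [L^2 M T^-3].
tau (torque) has dimensions [L^2 M T^-2].

Left side: [T^-1]
Right side: [L^4 M^2 T^-5]

The two sides have different dimensions, so the equation is NOT dimensionally consistent.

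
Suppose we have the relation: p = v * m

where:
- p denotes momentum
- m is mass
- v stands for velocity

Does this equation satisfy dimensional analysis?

Yes

p (momentum) has dimensions [L M T^-1].
m (mass) has dimensions [M].
v (velocity) has dimensions [L T^-1].

Left side: [L M T^-1]
Right side: [L M T^-1]

Both sides have the same dimensions, so the equation is dimensionally consistent.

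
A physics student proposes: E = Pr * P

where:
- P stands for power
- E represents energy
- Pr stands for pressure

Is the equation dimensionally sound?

No

P (power) has dimensions [L^2 M T^-3].
E (energy) has dimensions [L^2 M T^-2].
Pr (pressure) has dimensions [L^-1 M T^-2].

Left side: [L^2 M T^-2]
Right side: [L M^2 T^-5]

The two sides have different dimensions, so the equation is NOT dimensionally consistent.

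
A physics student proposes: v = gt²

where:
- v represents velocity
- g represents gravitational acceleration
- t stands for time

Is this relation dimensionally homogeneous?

No

v (velocity) has dimensions [L T^-1].
g (gravitational acceleration) has dimensions [L T^-2].
t (time) has dimensions [T].

Left side: [L T^-1]
Right side: [L]

The two sides have different dimensions, so the equation is NOT dimensionally consistent.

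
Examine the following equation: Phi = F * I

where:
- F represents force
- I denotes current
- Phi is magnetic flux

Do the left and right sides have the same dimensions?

No

F (force) has dimensions [L M T^-2].
I (current) has dimensions [I].
Phi (magnetic flux) has dimensions [I^-1 L^2 M T^-2].

Left side: [I^-1 L^2 M T^-2]
Right side: [I L M T^-2]

The two sides have different dimensions, so the equation is NOT dimensionally consistent.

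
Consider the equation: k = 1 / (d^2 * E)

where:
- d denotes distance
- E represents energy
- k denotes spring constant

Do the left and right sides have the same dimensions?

No

d (distance) has dimensions [L].
E (energy) has dimensions [L^2 M T^-2].
k (spring constant) has dimensions [M T^-2].

Left side: [M T^-2]
Right side: [L^-4 M^-1 T^2]

The two sides have different dimensions, so the equation is NOT dimensionally consistent.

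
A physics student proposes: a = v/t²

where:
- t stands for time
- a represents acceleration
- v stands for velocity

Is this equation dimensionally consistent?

No

t (time) has dimensions [T].
a (acceleration) has dimensions [L T^-2].
v (velocity) has dimensions [L T^-1].

Left side: [L T^-2]
Right side: [L T^-3]

The two sides have different dimensions, so the equation is NOT dimensionally consistent.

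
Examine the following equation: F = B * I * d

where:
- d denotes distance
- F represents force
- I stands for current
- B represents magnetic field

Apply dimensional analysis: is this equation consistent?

Yes

d (distance) has dimensions [L].
F (force) has dimensions [L M T^-2].
I (current) has dimensions [I].
B (magnetic field) has dimensions [I^-1 M T^-2].

Left side: [L M T^-2]
Right side: [L M T^-2]

Both sides have the same dimensions, so the equation is dimensionally consistent.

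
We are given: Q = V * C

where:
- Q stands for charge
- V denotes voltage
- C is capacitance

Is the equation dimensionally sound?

Yes

Q (charge) has dimensions [I T].
V (voltage) has dimensions [I^-1 L^2 M T^-3].
C (capacitance) has dimensions [I^2 L^-2 M^-1 T^4].

Left side: [I T]
Right side: [I T]

Both sides have the same dimensions, so the equation is dimensionally consistent.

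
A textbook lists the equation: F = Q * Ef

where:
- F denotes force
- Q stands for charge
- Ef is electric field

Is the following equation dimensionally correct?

Yes

F (force) has dimensions [L M T^-2].
Q (charge) has dimensions [I T].
Ef (electric field) has dimensions [I^-1 L M T^-3].

Left side: [L M T^-2]
Right side: [L M T^-2]

Both sides have the same dimensions, so the equation is dimensionally consistent.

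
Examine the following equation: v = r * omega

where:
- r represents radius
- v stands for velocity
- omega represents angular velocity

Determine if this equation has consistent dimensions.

Yes

r (radius) has dimensions [L].
v (velocity) has dimensions [L T^-1].
omega (angular velocity) has dimensions [T^-1].

Left side: [L T^-1]
Right side: [L T^-1]

Both sides have the same dimensions, so the equation is dimensionally consistent.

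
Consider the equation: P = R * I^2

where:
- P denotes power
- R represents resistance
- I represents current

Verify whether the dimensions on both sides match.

Yes

P (power) has dimensions [L^2 M T^-3].
R (resistance) has dimensions [I^-2 L^2 M T^-3].
I (current) has dimensions [I].

Left side: [L^2 M T^-3]
Right side: [L^2 M T^-3]

Both sides have the same dimensions, so the equation is dimensionally consistent.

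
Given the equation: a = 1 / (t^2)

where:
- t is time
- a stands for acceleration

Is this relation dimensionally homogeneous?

No

t (time) has dimensions [T].
a (acceleration) has dimensions [L T^-2].

Left side: [L T^-2]
Right side: [T^-2]

The two sides have different dimensions, so the equation is NOT dimensionally consistent.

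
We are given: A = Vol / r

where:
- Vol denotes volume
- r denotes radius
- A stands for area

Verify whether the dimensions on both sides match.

Yes

Vol (volume) has dimensions [L^3].
r (radius) has dimensions [L].
A (area) has dimensions [L^2].

Left side: [L^2]
Right side: [L^2]

Both sides have the same dimensions, so the equation is dimensionally consistent.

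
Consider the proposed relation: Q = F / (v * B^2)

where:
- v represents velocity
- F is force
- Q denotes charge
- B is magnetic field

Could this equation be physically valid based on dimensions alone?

No

v (velocity) has dimensions [L T^-1].
F (force) has dimensions [L M T^-2].
Q (charge) has dimensions [I T].
B (magnetic field) has dimensions [I^-1 M T^-2].

Left side: [I T]
Right side: [I^2 M^-1 T^3]

The two sides have different dimensions, so the equation is NOT dimensionally consistent.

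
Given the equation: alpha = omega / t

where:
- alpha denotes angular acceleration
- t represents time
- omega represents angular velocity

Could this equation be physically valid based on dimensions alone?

Yes

alpha (angular acceleration) has dimensions [T^-2].
t (time) has dimensions [T].
omega (angular velocity) has dimensions [T^-1].

Left side: [T^-2]
Right side: [T^-2]

Both sides have the same dimensions, so the equation is dimensionally consistent.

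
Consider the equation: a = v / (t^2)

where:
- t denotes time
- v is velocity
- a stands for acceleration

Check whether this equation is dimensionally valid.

No

t (time) has dimensions [T].
v (velocity) has dimensions [L T^-1].
a (acceleration) has dimensions [L T^-2].

Left side: [L T^-2]
Right side: [L T^-3]

The two sides have different dimensions, so the equation is NOT dimensionally consistent.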